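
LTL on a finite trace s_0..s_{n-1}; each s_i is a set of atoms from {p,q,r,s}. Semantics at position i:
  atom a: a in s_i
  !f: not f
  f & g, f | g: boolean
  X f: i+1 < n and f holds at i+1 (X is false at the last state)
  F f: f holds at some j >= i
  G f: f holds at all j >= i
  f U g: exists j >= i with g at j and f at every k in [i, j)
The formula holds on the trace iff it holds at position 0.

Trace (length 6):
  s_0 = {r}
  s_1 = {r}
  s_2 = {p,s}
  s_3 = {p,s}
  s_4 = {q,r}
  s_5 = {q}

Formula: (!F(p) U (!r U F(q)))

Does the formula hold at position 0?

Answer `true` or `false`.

Answer: true

Derivation:
s_0={r}: (!F(p) U (!r U F(q)))=True !F(p)=False F(p)=True p=False (!r U F(q))=True !r=False r=True F(q)=True q=False
s_1={r}: (!F(p) U (!r U F(q)))=True !F(p)=False F(p)=True p=False (!r U F(q))=True !r=False r=True F(q)=True q=False
s_2={p,s}: (!F(p) U (!r U F(q)))=True !F(p)=False F(p)=True p=True (!r U F(q))=True !r=True r=False F(q)=True q=False
s_3={p,s}: (!F(p) U (!r U F(q)))=True !F(p)=False F(p)=True p=True (!r U F(q))=True !r=True r=False F(q)=True q=False
s_4={q,r}: (!F(p) U (!r U F(q)))=True !F(p)=True F(p)=False p=False (!r U F(q))=True !r=False r=True F(q)=True q=True
s_5={q}: (!F(p) U (!r U F(q)))=True !F(p)=True F(p)=False p=False (!r U F(q))=True !r=True r=False F(q)=True q=True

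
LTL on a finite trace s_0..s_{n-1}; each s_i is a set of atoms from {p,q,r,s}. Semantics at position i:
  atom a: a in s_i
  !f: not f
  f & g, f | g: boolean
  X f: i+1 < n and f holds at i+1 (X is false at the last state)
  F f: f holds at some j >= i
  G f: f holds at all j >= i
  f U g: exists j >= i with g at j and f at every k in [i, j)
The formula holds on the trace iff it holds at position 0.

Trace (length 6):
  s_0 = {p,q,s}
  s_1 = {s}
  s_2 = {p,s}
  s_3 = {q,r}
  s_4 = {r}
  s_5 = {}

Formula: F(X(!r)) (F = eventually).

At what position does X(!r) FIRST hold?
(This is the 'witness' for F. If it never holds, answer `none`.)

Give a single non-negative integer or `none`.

Answer: 0

Derivation:
s_0={p,q,s}: X(!r)=True !r=True r=False
s_1={s}: X(!r)=True !r=True r=False
s_2={p,s}: X(!r)=False !r=True r=False
s_3={q,r}: X(!r)=False !r=False r=True
s_4={r}: X(!r)=True !r=False r=True
s_5={}: X(!r)=False !r=True r=False
F(X(!r)) holds; first witness at position 0.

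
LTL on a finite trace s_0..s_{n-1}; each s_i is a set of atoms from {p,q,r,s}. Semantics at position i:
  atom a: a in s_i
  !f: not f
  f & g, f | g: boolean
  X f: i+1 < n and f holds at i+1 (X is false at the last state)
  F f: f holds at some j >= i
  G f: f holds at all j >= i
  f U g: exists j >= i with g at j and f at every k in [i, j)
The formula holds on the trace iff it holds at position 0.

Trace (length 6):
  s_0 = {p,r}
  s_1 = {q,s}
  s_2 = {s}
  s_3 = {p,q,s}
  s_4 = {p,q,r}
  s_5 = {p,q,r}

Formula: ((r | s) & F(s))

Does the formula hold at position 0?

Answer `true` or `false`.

Answer: true

Derivation:
s_0={p,r}: ((r | s) & F(s))=True (r | s)=True r=True s=False F(s)=True
s_1={q,s}: ((r | s) & F(s))=True (r | s)=True r=False s=True F(s)=True
s_2={s}: ((r | s) & F(s))=True (r | s)=True r=False s=True F(s)=True
s_3={p,q,s}: ((r | s) & F(s))=True (r | s)=True r=False s=True F(s)=True
s_4={p,q,r}: ((r | s) & F(s))=False (r | s)=True r=True s=False F(s)=False
s_5={p,q,r}: ((r | s) & F(s))=False (r | s)=True r=True s=False F(s)=False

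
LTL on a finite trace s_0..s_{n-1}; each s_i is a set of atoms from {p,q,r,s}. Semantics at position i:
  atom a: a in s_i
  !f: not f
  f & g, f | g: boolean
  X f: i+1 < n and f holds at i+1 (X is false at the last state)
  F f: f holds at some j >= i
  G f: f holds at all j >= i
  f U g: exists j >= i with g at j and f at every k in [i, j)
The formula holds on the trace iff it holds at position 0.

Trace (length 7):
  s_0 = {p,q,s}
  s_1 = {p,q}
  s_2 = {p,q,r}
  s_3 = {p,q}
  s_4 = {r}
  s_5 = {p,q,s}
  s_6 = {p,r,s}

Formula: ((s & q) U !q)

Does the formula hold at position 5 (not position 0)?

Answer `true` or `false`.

s_0={p,q,s}: ((s & q) U !q)=False (s & q)=True s=True q=True !q=False
s_1={p,q}: ((s & q) U !q)=False (s & q)=False s=False q=True !q=False
s_2={p,q,r}: ((s & q) U !q)=False (s & q)=False s=False q=True !q=False
s_3={p,q}: ((s & q) U !q)=False (s & q)=False s=False q=True !q=False
s_4={r}: ((s & q) U !q)=True (s & q)=False s=False q=False !q=True
s_5={p,q,s}: ((s & q) U !q)=True (s & q)=True s=True q=True !q=False
s_6={p,r,s}: ((s & q) U !q)=True (s & q)=False s=True q=False !q=True
Evaluating at position 5: result = True

Answer: true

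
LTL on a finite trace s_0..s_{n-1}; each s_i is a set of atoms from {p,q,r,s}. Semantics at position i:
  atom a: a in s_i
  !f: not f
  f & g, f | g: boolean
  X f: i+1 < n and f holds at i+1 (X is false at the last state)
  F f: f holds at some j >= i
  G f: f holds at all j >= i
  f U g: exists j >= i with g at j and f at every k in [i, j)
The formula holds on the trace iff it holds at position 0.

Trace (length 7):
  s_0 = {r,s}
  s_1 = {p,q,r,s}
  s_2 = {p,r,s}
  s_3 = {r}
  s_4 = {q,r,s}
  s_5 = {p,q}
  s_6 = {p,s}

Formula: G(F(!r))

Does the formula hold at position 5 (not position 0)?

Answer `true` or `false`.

s_0={r,s}: G(F(!r))=True F(!r)=True !r=False r=True
s_1={p,q,r,s}: G(F(!r))=True F(!r)=True !r=False r=True
s_2={p,r,s}: G(F(!r))=True F(!r)=True !r=False r=True
s_3={r}: G(F(!r))=True F(!r)=True !r=False r=True
s_4={q,r,s}: G(F(!r))=True F(!r)=True !r=False r=True
s_5={p,q}: G(F(!r))=True F(!r)=True !r=True r=False
s_6={p,s}: G(F(!r))=True F(!r)=True !r=True r=False
Evaluating at position 5: result = True

Answer: true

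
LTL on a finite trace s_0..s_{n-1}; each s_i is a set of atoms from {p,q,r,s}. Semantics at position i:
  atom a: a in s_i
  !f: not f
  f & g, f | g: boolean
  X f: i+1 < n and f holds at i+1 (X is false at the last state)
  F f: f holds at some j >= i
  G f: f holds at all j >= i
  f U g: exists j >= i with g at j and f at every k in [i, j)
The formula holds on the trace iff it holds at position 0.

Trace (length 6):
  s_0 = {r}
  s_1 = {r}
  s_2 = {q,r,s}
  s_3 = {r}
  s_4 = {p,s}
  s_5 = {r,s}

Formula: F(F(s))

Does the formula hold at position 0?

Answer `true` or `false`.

s_0={r}: F(F(s))=True F(s)=True s=False
s_1={r}: F(F(s))=True F(s)=True s=False
s_2={q,r,s}: F(F(s))=True F(s)=True s=True
s_3={r}: F(F(s))=True F(s)=True s=False
s_4={p,s}: F(F(s))=True F(s)=True s=True
s_5={r,s}: F(F(s))=True F(s)=True s=True

Answer: true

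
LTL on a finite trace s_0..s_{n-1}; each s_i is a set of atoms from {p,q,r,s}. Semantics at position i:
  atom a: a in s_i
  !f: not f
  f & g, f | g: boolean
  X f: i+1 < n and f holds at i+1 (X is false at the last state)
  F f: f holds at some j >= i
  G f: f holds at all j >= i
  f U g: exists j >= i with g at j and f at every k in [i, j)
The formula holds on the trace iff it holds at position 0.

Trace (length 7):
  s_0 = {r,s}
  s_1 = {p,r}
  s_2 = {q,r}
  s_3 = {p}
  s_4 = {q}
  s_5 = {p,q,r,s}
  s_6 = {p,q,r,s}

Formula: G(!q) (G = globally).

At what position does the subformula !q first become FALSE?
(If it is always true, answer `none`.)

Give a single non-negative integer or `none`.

Answer: 2

Derivation:
s_0={r,s}: !q=True q=False
s_1={p,r}: !q=True q=False
s_2={q,r}: !q=False q=True
s_3={p}: !q=True q=False
s_4={q}: !q=False q=True
s_5={p,q,r,s}: !q=False q=True
s_6={p,q,r,s}: !q=False q=True
G(!q) holds globally = False
First violation at position 2.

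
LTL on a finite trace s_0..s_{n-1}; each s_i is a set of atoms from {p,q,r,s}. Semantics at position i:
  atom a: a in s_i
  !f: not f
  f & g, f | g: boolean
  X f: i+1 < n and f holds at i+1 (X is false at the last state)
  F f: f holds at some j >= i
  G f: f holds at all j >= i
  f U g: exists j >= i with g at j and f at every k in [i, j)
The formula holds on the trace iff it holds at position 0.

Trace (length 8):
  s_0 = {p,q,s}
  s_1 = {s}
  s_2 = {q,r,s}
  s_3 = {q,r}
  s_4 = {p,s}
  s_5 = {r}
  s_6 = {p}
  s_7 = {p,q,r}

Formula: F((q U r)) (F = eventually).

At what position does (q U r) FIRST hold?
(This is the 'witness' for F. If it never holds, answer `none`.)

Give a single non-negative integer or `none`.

Answer: 2

Derivation:
s_0={p,q,s}: (q U r)=False q=True r=False
s_1={s}: (q U r)=False q=False r=False
s_2={q,r,s}: (q U r)=True q=True r=True
s_3={q,r}: (q U r)=True q=True r=True
s_4={p,s}: (q U r)=False q=False r=False
s_5={r}: (q U r)=True q=False r=True
s_6={p}: (q U r)=False q=False r=False
s_7={p,q,r}: (q U r)=True q=True r=True
F((q U r)) holds; first witness at position 2.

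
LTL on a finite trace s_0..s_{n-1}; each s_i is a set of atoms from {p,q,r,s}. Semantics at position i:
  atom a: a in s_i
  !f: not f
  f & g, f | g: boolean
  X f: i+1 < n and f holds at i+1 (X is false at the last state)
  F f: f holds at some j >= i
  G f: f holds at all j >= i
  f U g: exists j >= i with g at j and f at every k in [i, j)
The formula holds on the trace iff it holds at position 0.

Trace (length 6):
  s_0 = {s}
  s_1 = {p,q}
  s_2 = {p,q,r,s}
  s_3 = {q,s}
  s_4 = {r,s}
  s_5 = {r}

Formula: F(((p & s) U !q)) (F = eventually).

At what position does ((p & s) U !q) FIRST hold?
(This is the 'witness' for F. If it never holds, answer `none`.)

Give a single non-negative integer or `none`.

s_0={s}: ((p & s) U !q)=True (p & s)=False p=False s=True !q=True q=False
s_1={p,q}: ((p & s) U !q)=False (p & s)=False p=True s=False !q=False q=True
s_2={p,q,r,s}: ((p & s) U !q)=False (p & s)=True p=True s=True !q=False q=True
s_3={q,s}: ((p & s) U !q)=False (p & s)=False p=False s=True !q=False q=True
s_4={r,s}: ((p & s) U !q)=True (p & s)=False p=False s=True !q=True q=False
s_5={r}: ((p & s) U !q)=True (p & s)=False p=False s=False !q=True q=False
F(((p & s) U !q)) holds; first witness at position 0.

Answer: 0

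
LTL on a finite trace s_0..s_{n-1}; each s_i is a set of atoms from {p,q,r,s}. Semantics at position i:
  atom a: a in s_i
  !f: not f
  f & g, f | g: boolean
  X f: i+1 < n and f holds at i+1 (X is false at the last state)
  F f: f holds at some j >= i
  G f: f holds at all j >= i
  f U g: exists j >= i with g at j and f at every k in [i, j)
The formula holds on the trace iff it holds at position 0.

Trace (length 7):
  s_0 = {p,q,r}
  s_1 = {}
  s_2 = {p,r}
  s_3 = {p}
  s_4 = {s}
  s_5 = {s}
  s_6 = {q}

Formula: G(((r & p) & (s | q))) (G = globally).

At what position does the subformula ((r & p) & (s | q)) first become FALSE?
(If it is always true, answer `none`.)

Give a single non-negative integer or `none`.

s_0={p,q,r}: ((r & p) & (s | q))=True (r & p)=True r=True p=True (s | q)=True s=False q=True
s_1={}: ((r & p) & (s | q))=False (r & p)=False r=False p=False (s | q)=False s=False q=False
s_2={p,r}: ((r & p) & (s | q))=False (r & p)=True r=True p=True (s | q)=False s=False q=False
s_3={p}: ((r & p) & (s | q))=False (r & p)=False r=False p=True (s | q)=False s=False q=False
s_4={s}: ((r & p) & (s | q))=False (r & p)=False r=False p=False (s | q)=True s=True q=False
s_5={s}: ((r & p) & (s | q))=False (r & p)=False r=False p=False (s | q)=True s=True q=False
s_6={q}: ((r & p) & (s | q))=False (r & p)=False r=False p=False (s | q)=True s=False q=True
G(((r & p) & (s | q))) holds globally = False
First violation at position 1.

Answer: 1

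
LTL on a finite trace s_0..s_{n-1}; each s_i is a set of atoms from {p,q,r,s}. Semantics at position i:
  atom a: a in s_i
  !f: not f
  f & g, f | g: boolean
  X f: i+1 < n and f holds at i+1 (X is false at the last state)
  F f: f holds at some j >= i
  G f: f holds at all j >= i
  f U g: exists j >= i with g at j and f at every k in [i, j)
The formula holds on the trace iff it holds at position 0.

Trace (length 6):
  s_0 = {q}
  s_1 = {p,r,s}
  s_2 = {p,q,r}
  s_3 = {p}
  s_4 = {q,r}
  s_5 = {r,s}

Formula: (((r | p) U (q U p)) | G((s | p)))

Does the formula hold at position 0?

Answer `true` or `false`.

s_0={q}: (((r | p) U (q U p)) | G((s | p)))=True ((r | p) U (q U p))=True (r | p)=False r=False p=False (q U p)=True q=True G((s | p))=False (s | p)=False s=False
s_1={p,r,s}: (((r | p) U (q U p)) | G((s | p)))=True ((r | p) U (q U p))=True (r | p)=True r=True p=True (q U p)=True q=False G((s | p))=False (s | p)=True s=True
s_2={p,q,r}: (((r | p) U (q U p)) | G((s | p)))=True ((r | p) U (q U p))=True (r | p)=True r=True p=True (q U p)=True q=True G((s | p))=False (s | p)=True s=False
s_3={p}: (((r | p) U (q U p)) | G((s | p)))=True ((r | p) U (q U p))=True (r | p)=True r=False p=True (q U p)=True q=False G((s | p))=False (s | p)=True s=False
s_4={q,r}: (((r | p) U (q U p)) | G((s | p)))=False ((r | p) U (q U p))=False (r | p)=True r=True p=False (q U p)=False q=True G((s | p))=False (s | p)=False s=False
s_5={r,s}: (((r | p) U (q U p)) | G((s | p)))=True ((r | p) U (q U p))=False (r | p)=True r=True p=False (q U p)=False q=False G((s | p))=True (s | p)=True s=True

Answer: true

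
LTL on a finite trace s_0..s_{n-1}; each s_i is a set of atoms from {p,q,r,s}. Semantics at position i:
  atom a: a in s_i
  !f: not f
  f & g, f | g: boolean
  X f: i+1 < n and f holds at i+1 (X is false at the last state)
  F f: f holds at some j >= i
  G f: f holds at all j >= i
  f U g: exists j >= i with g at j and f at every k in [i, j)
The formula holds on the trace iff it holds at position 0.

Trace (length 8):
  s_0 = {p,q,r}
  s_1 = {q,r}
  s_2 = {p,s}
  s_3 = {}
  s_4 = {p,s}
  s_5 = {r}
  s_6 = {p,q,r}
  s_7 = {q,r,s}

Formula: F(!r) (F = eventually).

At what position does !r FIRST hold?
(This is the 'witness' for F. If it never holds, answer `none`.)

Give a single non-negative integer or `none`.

Answer: 2

Derivation:
s_0={p,q,r}: !r=False r=True
s_1={q,r}: !r=False r=True
s_2={p,s}: !r=True r=False
s_3={}: !r=True r=False
s_4={p,s}: !r=True r=False
s_5={r}: !r=False r=True
s_6={p,q,r}: !r=False r=True
s_7={q,r,s}: !r=False r=True
F(!r) holds; first witness at position 2.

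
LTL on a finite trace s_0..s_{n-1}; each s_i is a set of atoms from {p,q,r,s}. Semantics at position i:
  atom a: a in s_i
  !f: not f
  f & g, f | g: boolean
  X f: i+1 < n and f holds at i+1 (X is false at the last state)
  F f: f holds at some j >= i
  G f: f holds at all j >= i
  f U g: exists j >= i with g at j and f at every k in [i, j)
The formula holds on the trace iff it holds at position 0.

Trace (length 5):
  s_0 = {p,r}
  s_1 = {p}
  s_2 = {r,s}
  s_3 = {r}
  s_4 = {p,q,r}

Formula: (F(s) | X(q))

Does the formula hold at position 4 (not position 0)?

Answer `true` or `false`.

s_0={p,r}: (F(s) | X(q))=True F(s)=True s=False X(q)=False q=False
s_1={p}: (F(s) | X(q))=True F(s)=True s=False X(q)=False q=False
s_2={r,s}: (F(s) | X(q))=True F(s)=True s=True X(q)=False q=False
s_3={r}: (F(s) | X(q))=True F(s)=False s=False X(q)=True q=False
s_4={p,q,r}: (F(s) | X(q))=False F(s)=False s=False X(q)=False q=True
Evaluating at position 4: result = False

Answer: false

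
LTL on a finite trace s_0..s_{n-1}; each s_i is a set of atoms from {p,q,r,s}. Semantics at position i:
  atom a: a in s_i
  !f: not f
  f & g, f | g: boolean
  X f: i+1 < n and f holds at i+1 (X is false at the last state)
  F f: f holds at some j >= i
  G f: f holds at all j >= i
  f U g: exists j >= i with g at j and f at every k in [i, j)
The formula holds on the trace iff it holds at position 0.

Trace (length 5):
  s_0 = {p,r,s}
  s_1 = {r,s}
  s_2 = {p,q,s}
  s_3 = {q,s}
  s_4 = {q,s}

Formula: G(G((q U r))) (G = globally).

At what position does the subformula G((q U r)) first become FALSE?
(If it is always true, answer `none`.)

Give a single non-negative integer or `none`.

Answer: 0

Derivation:
s_0={p,r,s}: G((q U r))=False (q U r)=True q=False r=True
s_1={r,s}: G((q U r))=False (q U r)=True q=False r=True
s_2={p,q,s}: G((q U r))=False (q U r)=False q=True r=False
s_3={q,s}: G((q U r))=False (q U r)=False q=True r=False
s_4={q,s}: G((q U r))=False (q U r)=False q=True r=False
G(G((q U r))) holds globally = False
First violation at position 0.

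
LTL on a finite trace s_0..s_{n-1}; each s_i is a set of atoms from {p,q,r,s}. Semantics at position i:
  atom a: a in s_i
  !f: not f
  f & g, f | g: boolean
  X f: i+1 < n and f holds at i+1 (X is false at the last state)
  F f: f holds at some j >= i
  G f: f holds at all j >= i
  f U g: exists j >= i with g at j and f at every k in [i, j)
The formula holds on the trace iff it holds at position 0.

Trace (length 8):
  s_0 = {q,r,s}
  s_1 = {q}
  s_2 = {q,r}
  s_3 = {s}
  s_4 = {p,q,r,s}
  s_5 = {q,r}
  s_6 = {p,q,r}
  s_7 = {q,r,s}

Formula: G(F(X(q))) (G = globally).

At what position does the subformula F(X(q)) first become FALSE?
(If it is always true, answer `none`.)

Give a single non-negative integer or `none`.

s_0={q,r,s}: F(X(q))=True X(q)=True q=True
s_1={q}: F(X(q))=True X(q)=True q=True
s_2={q,r}: F(X(q))=True X(q)=False q=True
s_3={s}: F(X(q))=True X(q)=True q=False
s_4={p,q,r,s}: F(X(q))=True X(q)=True q=True
s_5={q,r}: F(X(q))=True X(q)=True q=True
s_6={p,q,r}: F(X(q))=True X(q)=True q=True
s_7={q,r,s}: F(X(q))=False X(q)=False q=True
G(F(X(q))) holds globally = False
First violation at position 7.

Answer: 7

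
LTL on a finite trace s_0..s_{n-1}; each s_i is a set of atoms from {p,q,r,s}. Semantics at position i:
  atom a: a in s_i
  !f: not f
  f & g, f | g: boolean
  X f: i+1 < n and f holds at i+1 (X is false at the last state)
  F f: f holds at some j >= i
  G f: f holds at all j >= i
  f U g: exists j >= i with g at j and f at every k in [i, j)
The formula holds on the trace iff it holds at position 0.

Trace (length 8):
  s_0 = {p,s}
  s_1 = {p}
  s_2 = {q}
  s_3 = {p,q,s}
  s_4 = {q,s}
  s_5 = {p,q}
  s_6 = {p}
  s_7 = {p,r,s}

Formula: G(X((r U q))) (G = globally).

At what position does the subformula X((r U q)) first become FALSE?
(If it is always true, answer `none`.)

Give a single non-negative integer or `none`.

s_0={p,s}: X((r U q))=False (r U q)=False r=False q=False
s_1={p}: X((r U q))=True (r U q)=False r=False q=False
s_2={q}: X((r U q))=True (r U q)=True r=False q=True
s_3={p,q,s}: X((r U q))=True (r U q)=True r=False q=True
s_4={q,s}: X((r U q))=True (r U q)=True r=False q=True
s_5={p,q}: X((r U q))=False (r U q)=True r=False q=True
s_6={p}: X((r U q))=False (r U q)=False r=False q=False
s_7={p,r,s}: X((r U q))=False (r U q)=False r=True q=False
G(X((r U q))) holds globally = False
First violation at position 0.

Answer: 0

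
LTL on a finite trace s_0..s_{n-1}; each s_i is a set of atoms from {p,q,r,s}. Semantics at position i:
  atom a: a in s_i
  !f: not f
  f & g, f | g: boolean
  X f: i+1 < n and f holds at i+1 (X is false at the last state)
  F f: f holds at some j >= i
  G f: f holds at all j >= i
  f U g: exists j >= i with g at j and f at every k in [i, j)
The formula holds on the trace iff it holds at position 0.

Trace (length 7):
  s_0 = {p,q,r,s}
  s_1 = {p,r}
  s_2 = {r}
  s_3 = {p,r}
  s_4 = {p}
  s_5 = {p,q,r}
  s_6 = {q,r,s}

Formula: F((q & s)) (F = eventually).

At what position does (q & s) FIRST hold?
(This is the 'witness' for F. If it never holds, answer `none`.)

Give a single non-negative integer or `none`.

s_0={p,q,r,s}: (q & s)=True q=True s=True
s_1={p,r}: (q & s)=False q=False s=False
s_2={r}: (q & s)=False q=False s=False
s_3={p,r}: (q & s)=False q=False s=False
s_4={p}: (q & s)=False q=False s=False
s_5={p,q,r}: (q & s)=False q=True s=False
s_6={q,r,s}: (q & s)=True q=True s=True
F((q & s)) holds; first witness at position 0.

Answer: 0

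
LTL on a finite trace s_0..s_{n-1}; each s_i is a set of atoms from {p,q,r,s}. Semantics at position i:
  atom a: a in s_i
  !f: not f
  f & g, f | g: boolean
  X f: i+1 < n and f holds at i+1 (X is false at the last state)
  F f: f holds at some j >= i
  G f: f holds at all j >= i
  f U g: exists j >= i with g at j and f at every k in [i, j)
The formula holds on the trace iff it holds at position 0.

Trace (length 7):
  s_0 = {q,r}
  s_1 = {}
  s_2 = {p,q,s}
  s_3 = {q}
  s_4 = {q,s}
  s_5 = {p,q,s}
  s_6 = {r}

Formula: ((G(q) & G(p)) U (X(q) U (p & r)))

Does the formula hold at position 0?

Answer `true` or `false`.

Answer: false

Derivation:
s_0={q,r}: ((G(q) & G(p)) U (X(q) U (p & r)))=False (G(q) & G(p))=False G(q)=False q=True G(p)=False p=False (X(q) U (p & r))=False X(q)=False (p & r)=False r=True
s_1={}: ((G(q) & G(p)) U (X(q) U (p & r)))=False (G(q) & G(p))=False G(q)=False q=False G(p)=False p=False (X(q) U (p & r))=False X(q)=True (p & r)=False r=False
s_2={p,q,s}: ((G(q) & G(p)) U (X(q) U (p & r)))=False (G(q) & G(p))=False G(q)=False q=True G(p)=False p=True (X(q) U (p & r))=False X(q)=True (p & r)=False r=False
s_3={q}: ((G(q) & G(p)) U (X(q) U (p & r)))=False (G(q) & G(p))=False G(q)=False q=True G(p)=False p=False (X(q) U (p & r))=False X(q)=True (p & r)=False r=False
s_4={q,s}: ((G(q) & G(p)) U (X(q) U (p & r)))=False (G(q) & G(p))=False G(q)=False q=True G(p)=False p=False (X(q) U (p & r))=False X(q)=True (p & r)=False r=False
s_5={p,q,s}: ((G(q) & G(p)) U (X(q) U (p & r)))=False (G(q) & G(p))=False G(q)=False q=True G(p)=False p=True (X(q) U (p & r))=False X(q)=False (p & r)=False r=False
s_6={r}: ((G(q) & G(p)) U (X(q) U (p & r)))=False (G(q) & G(p))=False G(q)=False q=False G(p)=False p=False (X(q) U (p & r))=False X(q)=False (p & r)=False r=True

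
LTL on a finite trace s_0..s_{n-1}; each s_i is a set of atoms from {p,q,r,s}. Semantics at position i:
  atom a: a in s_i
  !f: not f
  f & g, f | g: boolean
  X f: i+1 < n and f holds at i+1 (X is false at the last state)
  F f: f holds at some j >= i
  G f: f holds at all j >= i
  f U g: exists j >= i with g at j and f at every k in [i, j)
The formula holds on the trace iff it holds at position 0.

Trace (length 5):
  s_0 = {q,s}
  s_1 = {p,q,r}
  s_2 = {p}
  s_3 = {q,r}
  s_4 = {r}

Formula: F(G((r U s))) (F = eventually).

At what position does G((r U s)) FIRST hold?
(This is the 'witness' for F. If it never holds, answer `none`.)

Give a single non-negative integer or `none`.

s_0={q,s}: G((r U s))=False (r U s)=True r=False s=True
s_1={p,q,r}: G((r U s))=False (r U s)=False r=True s=False
s_2={p}: G((r U s))=False (r U s)=False r=False s=False
s_3={q,r}: G((r U s))=False (r U s)=False r=True s=False
s_4={r}: G((r U s))=False (r U s)=False r=True s=False
F(G((r U s))) does not hold (no witness exists).

Answer: none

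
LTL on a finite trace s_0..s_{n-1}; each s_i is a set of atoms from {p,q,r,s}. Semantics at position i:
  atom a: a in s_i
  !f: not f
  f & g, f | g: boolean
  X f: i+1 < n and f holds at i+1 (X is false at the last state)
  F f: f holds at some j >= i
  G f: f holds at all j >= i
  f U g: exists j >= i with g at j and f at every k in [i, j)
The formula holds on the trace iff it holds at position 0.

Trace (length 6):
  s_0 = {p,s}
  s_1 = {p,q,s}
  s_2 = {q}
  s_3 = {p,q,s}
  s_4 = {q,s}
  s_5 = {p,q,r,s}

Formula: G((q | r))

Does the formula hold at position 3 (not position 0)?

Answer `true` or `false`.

s_0={p,s}: G((q | r))=False (q | r)=False q=False r=False
s_1={p,q,s}: G((q | r))=True (q | r)=True q=True r=False
s_2={q}: G((q | r))=True (q | r)=True q=True r=False
s_3={p,q,s}: G((q | r))=True (q | r)=True q=True r=False
s_4={q,s}: G((q | r))=True (q | r)=True q=True r=False
s_5={p,q,r,s}: G((q | r))=True (q | r)=True q=True r=True
Evaluating at position 3: result = True

Answer: true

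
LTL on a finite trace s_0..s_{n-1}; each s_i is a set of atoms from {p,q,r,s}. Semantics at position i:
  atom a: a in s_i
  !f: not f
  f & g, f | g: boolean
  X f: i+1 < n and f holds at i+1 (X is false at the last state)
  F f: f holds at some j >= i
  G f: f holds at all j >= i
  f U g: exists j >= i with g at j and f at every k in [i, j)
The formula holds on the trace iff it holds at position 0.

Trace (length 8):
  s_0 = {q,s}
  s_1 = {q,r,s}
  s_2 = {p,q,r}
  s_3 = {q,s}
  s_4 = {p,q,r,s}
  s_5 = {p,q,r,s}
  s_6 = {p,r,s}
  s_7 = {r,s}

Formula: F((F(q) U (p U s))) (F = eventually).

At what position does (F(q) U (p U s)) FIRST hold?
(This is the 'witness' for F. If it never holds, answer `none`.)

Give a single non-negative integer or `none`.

s_0={q,s}: (F(q) U (p U s))=True F(q)=True q=True (p U s)=True p=False s=True
s_1={q,r,s}: (F(q) U (p U s))=True F(q)=True q=True (p U s)=True p=False s=True
s_2={p,q,r}: (F(q) U (p U s))=True F(q)=True q=True (p U s)=True p=True s=False
s_3={q,s}: (F(q) U (p U s))=True F(q)=True q=True (p U s)=True p=False s=True
s_4={p,q,r,s}: (F(q) U (p U s))=True F(q)=True q=True (p U s)=True p=True s=True
s_5={p,q,r,s}: (F(q) U (p U s))=True F(q)=True q=True (p U s)=True p=True s=True
s_6={p,r,s}: (F(q) U (p U s))=True F(q)=False q=False (p U s)=True p=True s=True
s_7={r,s}: (F(q) U (p U s))=True F(q)=False q=False (p U s)=True p=False s=True
F((F(q) U (p U s))) holds; first witness at position 0.

Answer: 0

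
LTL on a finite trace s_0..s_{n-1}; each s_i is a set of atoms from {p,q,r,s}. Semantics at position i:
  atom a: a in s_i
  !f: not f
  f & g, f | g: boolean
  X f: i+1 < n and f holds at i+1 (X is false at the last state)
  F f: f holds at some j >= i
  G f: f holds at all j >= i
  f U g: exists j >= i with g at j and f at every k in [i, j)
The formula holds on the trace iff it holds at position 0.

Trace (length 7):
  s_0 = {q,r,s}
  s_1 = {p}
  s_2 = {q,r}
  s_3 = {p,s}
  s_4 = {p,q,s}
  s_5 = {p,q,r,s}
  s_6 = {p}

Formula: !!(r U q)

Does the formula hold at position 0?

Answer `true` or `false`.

s_0={q,r,s}: !!(r U q)=True !(r U q)=False (r U q)=True r=True q=True
s_1={p}: !!(r U q)=False !(r U q)=True (r U q)=False r=False q=False
s_2={q,r}: !!(r U q)=True !(r U q)=False (r U q)=True r=True q=True
s_3={p,s}: !!(r U q)=False !(r U q)=True (r U q)=False r=False q=False
s_4={p,q,s}: !!(r U q)=True !(r U q)=False (r U q)=True r=False q=True
s_5={p,q,r,s}: !!(r U q)=True !(r U q)=False (r U q)=True r=True q=True
s_6={p}: !!(r U q)=False !(r U q)=True (r U q)=False r=False q=False

Answer: true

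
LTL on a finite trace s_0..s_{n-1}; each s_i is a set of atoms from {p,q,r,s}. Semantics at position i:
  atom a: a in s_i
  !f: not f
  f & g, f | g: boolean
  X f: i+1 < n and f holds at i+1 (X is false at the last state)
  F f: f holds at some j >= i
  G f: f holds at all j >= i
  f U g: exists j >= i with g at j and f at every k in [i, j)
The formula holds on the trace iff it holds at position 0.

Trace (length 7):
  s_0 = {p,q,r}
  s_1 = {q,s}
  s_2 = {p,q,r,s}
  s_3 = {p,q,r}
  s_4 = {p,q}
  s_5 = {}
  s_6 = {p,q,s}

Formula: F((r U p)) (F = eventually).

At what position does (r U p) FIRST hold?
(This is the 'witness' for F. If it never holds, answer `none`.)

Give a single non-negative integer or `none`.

s_0={p,q,r}: (r U p)=True r=True p=True
s_1={q,s}: (r U p)=False r=False p=False
s_2={p,q,r,s}: (r U p)=True r=True p=True
s_3={p,q,r}: (r U p)=True r=True p=True
s_4={p,q}: (r U p)=True r=False p=True
s_5={}: (r U p)=False r=False p=False
s_6={p,q,s}: (r U p)=True r=False p=True
F((r U p)) holds; first witness at position 0.

Answer: 0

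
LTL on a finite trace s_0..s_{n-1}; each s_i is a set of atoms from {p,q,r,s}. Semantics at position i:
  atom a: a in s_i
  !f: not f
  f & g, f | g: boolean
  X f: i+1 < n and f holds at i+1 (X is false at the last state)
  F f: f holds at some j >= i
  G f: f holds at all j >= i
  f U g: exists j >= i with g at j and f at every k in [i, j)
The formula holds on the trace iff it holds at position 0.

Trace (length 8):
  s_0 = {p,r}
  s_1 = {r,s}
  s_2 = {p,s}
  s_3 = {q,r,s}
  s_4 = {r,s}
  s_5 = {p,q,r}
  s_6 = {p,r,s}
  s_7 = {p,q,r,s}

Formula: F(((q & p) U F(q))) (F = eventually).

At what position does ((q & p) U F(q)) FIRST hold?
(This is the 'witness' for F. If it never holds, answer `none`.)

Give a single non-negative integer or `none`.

Answer: 0

Derivation:
s_0={p,r}: ((q & p) U F(q))=True (q & p)=False q=False p=True F(q)=True
s_1={r,s}: ((q & p) U F(q))=True (q & p)=False q=False p=False F(q)=True
s_2={p,s}: ((q & p) U F(q))=True (q & p)=False q=False p=True F(q)=True
s_3={q,r,s}: ((q & p) U F(q))=True (q & p)=False q=True p=False F(q)=True
s_4={r,s}: ((q & p) U F(q))=True (q & p)=False q=False p=False F(q)=True
s_5={p,q,r}: ((q & p) U F(q))=True (q & p)=True q=True p=True F(q)=True
s_6={p,r,s}: ((q & p) U F(q))=True (q & p)=False q=False p=True F(q)=True
s_7={p,q,r,s}: ((q & p) U F(q))=True (q & p)=True q=True p=True F(q)=True
F(((q & p) U F(q))) holds; first witness at position 0.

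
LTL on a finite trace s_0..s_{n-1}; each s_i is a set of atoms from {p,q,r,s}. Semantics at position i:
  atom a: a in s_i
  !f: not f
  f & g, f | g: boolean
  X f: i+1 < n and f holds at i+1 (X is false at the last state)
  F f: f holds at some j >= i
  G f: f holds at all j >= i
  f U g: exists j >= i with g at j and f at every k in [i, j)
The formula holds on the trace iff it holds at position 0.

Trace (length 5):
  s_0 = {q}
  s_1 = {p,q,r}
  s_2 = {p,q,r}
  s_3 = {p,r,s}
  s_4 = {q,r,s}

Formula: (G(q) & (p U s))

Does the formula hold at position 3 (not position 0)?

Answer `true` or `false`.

s_0={q}: (G(q) & (p U s))=False G(q)=False q=True (p U s)=False p=False s=False
s_1={p,q,r}: (G(q) & (p U s))=False G(q)=False q=True (p U s)=True p=True s=False
s_2={p,q,r}: (G(q) & (p U s))=False G(q)=False q=True (p U s)=True p=True s=False
s_3={p,r,s}: (G(q) & (p U s))=False G(q)=False q=False (p U s)=True p=True s=True
s_4={q,r,s}: (G(q) & (p U s))=True G(q)=True q=True (p U s)=True p=False s=True
Evaluating at position 3: result = False

Answer: false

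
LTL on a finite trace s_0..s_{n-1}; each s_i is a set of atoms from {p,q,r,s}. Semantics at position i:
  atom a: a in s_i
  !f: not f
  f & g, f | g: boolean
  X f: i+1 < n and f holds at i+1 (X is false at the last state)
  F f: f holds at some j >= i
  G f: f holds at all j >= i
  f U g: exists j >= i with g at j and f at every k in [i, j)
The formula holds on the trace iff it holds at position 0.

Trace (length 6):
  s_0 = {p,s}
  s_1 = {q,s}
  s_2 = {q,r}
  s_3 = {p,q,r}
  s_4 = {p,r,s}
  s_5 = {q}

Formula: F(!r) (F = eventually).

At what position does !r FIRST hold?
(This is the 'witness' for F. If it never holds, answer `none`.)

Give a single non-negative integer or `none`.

Answer: 0

Derivation:
s_0={p,s}: !r=True r=False
s_1={q,s}: !r=True r=False
s_2={q,r}: !r=False r=True
s_3={p,q,r}: !r=False r=True
s_4={p,r,s}: !r=False r=True
s_5={q}: !r=True r=False
F(!r) holds; first witness at position 0.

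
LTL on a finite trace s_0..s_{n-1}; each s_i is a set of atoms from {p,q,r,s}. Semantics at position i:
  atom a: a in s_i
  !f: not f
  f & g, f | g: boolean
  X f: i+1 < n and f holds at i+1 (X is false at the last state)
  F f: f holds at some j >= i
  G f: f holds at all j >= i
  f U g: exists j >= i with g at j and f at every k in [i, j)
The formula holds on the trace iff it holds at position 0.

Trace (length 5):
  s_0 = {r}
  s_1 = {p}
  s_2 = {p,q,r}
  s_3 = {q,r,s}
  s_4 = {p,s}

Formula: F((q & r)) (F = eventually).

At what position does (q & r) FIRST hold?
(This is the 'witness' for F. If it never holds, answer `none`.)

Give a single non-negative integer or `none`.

s_0={r}: (q & r)=False q=False r=True
s_1={p}: (q & r)=False q=False r=False
s_2={p,q,r}: (q & r)=True q=True r=True
s_3={q,r,s}: (q & r)=True q=True r=True
s_4={p,s}: (q & r)=False q=False r=False
F((q & r)) holds; first witness at position 2.

Answer: 2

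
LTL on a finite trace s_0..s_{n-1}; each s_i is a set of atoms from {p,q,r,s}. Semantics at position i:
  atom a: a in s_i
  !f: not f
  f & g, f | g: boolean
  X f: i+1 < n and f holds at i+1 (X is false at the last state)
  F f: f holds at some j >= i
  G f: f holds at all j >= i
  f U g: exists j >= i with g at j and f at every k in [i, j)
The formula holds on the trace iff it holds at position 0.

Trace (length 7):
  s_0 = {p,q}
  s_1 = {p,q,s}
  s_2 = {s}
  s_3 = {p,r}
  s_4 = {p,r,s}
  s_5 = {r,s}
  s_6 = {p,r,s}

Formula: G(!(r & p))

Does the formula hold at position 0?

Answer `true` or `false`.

s_0={p,q}: G(!(r & p))=False !(r & p)=True (r & p)=False r=False p=True
s_1={p,q,s}: G(!(r & p))=False !(r & p)=True (r & p)=False r=False p=True
s_2={s}: G(!(r & p))=False !(r & p)=True (r & p)=False r=False p=False
s_3={p,r}: G(!(r & p))=False !(r & p)=False (r & p)=True r=True p=True
s_4={p,r,s}: G(!(r & p))=False !(r & p)=False (r & p)=True r=True p=True
s_5={r,s}: G(!(r & p))=False !(r & p)=True (r & p)=False r=True p=False
s_6={p,r,s}: G(!(r & p))=False !(r & p)=False (r & p)=True r=True p=True

Answer: false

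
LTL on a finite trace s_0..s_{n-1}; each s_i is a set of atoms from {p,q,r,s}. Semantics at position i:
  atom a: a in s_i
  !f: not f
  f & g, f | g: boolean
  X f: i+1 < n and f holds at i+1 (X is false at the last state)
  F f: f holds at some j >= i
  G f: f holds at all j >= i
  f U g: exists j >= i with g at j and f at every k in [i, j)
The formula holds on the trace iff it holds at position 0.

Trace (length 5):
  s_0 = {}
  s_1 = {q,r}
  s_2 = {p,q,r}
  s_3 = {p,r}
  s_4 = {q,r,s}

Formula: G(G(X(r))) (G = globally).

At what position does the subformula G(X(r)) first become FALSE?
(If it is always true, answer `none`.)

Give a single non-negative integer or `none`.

Answer: 0

Derivation:
s_0={}: G(X(r))=False X(r)=True r=False
s_1={q,r}: G(X(r))=False X(r)=True r=True
s_2={p,q,r}: G(X(r))=False X(r)=True r=True
s_3={p,r}: G(X(r))=False X(r)=True r=True
s_4={q,r,s}: G(X(r))=False X(r)=False r=True
G(G(X(r))) holds globally = False
First violation at position 0.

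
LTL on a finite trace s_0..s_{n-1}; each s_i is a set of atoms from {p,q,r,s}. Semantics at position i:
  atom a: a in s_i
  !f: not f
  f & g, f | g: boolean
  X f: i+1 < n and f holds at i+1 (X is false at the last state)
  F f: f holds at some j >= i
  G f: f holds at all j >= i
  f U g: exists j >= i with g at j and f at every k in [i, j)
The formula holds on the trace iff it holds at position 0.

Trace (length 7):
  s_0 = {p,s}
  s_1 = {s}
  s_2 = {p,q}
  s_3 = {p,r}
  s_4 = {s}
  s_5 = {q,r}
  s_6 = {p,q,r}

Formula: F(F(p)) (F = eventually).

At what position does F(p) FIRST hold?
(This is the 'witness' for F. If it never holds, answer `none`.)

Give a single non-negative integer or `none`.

s_0={p,s}: F(p)=True p=True
s_1={s}: F(p)=True p=False
s_2={p,q}: F(p)=True p=True
s_3={p,r}: F(p)=True p=True
s_4={s}: F(p)=True p=False
s_5={q,r}: F(p)=True p=False
s_6={p,q,r}: F(p)=True p=True
F(F(p)) holds; first witness at position 0.

Answer: 0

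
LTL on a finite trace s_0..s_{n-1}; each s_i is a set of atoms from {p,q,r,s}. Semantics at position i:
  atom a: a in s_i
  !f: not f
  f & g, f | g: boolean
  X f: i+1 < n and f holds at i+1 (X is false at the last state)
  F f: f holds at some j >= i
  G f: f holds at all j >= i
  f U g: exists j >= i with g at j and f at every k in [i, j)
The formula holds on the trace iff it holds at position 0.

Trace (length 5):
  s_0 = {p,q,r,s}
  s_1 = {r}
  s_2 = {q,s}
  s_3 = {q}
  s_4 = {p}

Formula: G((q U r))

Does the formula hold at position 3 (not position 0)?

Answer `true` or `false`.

s_0={p,q,r,s}: G((q U r))=False (q U r)=True q=True r=True
s_1={r}: G((q U r))=False (q U r)=True q=False r=True
s_2={q,s}: G((q U r))=False (q U r)=False q=True r=False
s_3={q}: G((q U r))=False (q U r)=False q=True r=False
s_4={p}: G((q U r))=False (q U r)=False q=False r=False
Evaluating at position 3: result = False

Answer: false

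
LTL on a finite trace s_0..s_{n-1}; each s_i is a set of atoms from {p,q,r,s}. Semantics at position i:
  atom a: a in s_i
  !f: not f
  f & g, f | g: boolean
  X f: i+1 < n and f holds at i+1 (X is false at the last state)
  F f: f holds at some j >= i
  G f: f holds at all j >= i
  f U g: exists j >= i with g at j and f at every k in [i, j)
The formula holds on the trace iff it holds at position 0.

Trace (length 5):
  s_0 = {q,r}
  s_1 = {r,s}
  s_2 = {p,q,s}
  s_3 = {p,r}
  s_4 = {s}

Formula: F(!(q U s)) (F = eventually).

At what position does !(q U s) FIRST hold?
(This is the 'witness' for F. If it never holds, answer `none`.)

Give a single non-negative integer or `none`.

Answer: 3

Derivation:
s_0={q,r}: !(q U s)=False (q U s)=True q=True s=False
s_1={r,s}: !(q U s)=False (q U s)=True q=False s=True
s_2={p,q,s}: !(q U s)=False (q U s)=True q=True s=True
s_3={p,r}: !(q U s)=True (q U s)=False q=False s=False
s_4={s}: !(q U s)=False (q U s)=True q=False s=True
F(!(q U s)) holds; first witness at position 3.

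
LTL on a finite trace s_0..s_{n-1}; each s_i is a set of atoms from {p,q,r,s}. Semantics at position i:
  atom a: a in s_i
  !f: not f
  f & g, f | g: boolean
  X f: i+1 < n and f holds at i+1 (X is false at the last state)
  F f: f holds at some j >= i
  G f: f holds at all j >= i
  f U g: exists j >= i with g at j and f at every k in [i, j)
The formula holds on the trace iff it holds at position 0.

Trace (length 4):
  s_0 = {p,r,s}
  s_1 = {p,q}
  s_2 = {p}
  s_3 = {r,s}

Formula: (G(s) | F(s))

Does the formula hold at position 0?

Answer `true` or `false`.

s_0={p,r,s}: (G(s) | F(s))=True G(s)=False s=True F(s)=True
s_1={p,q}: (G(s) | F(s))=True G(s)=False s=False F(s)=True
s_2={p}: (G(s) | F(s))=True G(s)=False s=False F(s)=True
s_3={r,s}: (G(s) | F(s))=True G(s)=True s=True F(s)=True

Answer: true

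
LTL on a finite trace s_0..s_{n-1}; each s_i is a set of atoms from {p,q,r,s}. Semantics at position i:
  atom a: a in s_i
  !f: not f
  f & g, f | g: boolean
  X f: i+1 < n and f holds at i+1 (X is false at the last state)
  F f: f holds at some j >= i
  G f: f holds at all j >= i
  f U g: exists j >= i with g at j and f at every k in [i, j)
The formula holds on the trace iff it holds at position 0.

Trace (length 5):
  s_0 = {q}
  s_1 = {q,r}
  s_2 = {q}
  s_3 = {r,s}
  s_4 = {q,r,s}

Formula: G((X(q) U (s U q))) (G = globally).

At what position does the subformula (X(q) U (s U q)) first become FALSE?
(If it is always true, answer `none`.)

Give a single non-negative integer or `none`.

Answer: none

Derivation:
s_0={q}: (X(q) U (s U q))=True X(q)=True q=True (s U q)=True s=False
s_1={q,r}: (X(q) U (s U q))=True X(q)=True q=True (s U q)=True s=False
s_2={q}: (X(q) U (s U q))=True X(q)=False q=True (s U q)=True s=False
s_3={r,s}: (X(q) U (s U q))=True X(q)=True q=False (s U q)=True s=True
s_4={q,r,s}: (X(q) U (s U q))=True X(q)=False q=True (s U q)=True s=True
G((X(q) U (s U q))) holds globally = True
No violation — formula holds at every position.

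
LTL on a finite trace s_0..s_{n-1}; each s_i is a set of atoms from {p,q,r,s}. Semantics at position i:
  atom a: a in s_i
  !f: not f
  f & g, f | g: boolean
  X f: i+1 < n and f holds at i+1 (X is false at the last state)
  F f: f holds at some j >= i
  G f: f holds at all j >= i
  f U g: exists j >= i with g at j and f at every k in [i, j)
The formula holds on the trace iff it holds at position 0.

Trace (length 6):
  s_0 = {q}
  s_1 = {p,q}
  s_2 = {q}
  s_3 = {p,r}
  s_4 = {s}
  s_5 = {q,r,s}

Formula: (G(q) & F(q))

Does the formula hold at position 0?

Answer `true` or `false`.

Answer: false

Derivation:
s_0={q}: (G(q) & F(q))=False G(q)=False q=True F(q)=True
s_1={p,q}: (G(q) & F(q))=False G(q)=False q=True F(q)=True
s_2={q}: (G(q) & F(q))=False G(q)=False q=True F(q)=True
s_3={p,r}: (G(q) & F(q))=False G(q)=False q=False F(q)=True
s_4={s}: (G(q) & F(q))=False G(q)=False q=False F(q)=True
s_5={q,r,s}: (G(q) & F(q))=True G(q)=True q=True F(q)=True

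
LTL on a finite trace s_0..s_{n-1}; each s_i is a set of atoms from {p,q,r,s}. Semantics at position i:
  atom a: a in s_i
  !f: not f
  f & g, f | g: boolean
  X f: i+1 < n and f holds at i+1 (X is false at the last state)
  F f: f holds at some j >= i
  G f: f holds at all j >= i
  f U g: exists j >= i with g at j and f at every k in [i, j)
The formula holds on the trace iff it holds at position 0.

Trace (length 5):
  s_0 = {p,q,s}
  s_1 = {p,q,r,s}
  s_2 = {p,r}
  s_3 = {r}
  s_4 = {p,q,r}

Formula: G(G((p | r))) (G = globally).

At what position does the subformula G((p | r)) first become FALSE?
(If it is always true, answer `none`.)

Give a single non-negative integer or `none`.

Answer: none

Derivation:
s_0={p,q,s}: G((p | r))=True (p | r)=True p=True r=False
s_1={p,q,r,s}: G((p | r))=True (p | r)=True p=True r=True
s_2={p,r}: G((p | r))=True (p | r)=True p=True r=True
s_3={r}: G((p | r))=True (p | r)=True p=False r=True
s_4={p,q,r}: G((p | r))=True (p | r)=True p=True r=True
G(G((p | r))) holds globally = True
No violation — formula holds at every position.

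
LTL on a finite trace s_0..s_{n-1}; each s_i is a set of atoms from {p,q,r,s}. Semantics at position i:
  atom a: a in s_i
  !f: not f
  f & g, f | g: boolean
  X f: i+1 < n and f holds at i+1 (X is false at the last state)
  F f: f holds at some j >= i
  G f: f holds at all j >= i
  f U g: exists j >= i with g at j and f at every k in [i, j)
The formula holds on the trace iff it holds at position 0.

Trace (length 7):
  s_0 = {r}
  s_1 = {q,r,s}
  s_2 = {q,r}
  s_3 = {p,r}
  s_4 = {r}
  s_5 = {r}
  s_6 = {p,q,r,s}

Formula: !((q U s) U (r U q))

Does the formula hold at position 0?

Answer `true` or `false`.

Answer: false

Derivation:
s_0={r}: !((q U s) U (r U q))=False ((q U s) U (r U q))=True (q U s)=False q=False s=False (r U q)=True r=True
s_1={q,r,s}: !((q U s) U (r U q))=False ((q U s) U (r U q))=True (q U s)=True q=True s=True (r U q)=True r=True
s_2={q,r}: !((q U s) U (r U q))=False ((q U s) U (r U q))=True (q U s)=False q=True s=False (r U q)=True r=True
s_3={p,r}: !((q U s) U (r U q))=False ((q U s) U (r U q))=True (q U s)=False q=False s=False (r U q)=True r=True
s_4={r}: !((q U s) U (r U q))=False ((q U s) U (r U q))=True (q U s)=False q=False s=False (r U q)=True r=True
s_5={r}: !((q U s) U (r U q))=False ((q U s) U (r U q))=True (q U s)=False q=False s=False (r U q)=True r=True
s_6={p,q,r,s}: !((q U s) U (r U q))=False ((q U s) U (r U q))=True (q U s)=True q=True s=True (r U q)=True r=True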